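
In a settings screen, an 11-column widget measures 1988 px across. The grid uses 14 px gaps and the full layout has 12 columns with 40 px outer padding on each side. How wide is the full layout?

Subtracting 10 gaps of 14 leaves 1848 for 11 columns, so c = 168 px.
Adding margins, columns and gutters: 80 + 2016 + 154 = 2250 px.

2250 px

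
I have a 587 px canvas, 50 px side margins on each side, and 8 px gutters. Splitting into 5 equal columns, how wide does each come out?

Inside the margins: 587 − 100 = 487 px.
Subtracting 4 gutters of 8 leaves 455 for 5 columns, so c = 91 px.

91 px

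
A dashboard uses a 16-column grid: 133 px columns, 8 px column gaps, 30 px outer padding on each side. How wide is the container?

Container = 2·30 + 16·133 + 15·8 = 60 + 2128 + 120 = 2308 px.

2308 px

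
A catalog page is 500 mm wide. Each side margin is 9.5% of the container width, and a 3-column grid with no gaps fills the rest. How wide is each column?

500 × (1 − 2·9.5%) = 500 × 81% = 405 mm for the columns.
With no gaps, each column is 405/3 = 135 mm.

135 mm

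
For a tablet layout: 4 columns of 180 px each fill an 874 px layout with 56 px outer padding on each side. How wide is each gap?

14 px

Take off 112 px of margins, leaving 762 px.
Columns use 720 px, leaving 42 px across 3 gaps = 14 px each.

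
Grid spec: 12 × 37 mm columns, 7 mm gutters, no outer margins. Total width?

521 mm

Layout = 12·37 + 11·7 = 444 + 77 = 521 mm.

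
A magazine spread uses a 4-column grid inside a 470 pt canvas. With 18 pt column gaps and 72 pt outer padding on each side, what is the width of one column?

Inside the margins: 470 − 144 = 326 pt.
4c + 3·18 = 326 → 4c = 272 → c = 68 pt.

68 pt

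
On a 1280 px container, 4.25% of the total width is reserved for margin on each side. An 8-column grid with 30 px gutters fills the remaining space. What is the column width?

Margins: 4.25% × 1280 = 54.4 px each, so content = 1280 − 108.8 = 1171.2 px.
1171.2 − 7·30 = 961.2; ÷8 gives c = 120.15 px.

120.15 px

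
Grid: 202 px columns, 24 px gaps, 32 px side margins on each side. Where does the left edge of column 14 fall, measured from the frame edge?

2970 px

Each column+gutter stride is 226 px; 13 of them past the 32 px margin is 32 + 2938 = 2970 px.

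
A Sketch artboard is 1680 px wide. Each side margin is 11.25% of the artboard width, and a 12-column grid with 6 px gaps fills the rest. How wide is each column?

Each margin = 11.25% of 1680 = 189 px; content = 1680 − 2·189 = 1302 px.
12c + 11·6 = 1302 → 12c = 1236 → c = 103 px.

103 px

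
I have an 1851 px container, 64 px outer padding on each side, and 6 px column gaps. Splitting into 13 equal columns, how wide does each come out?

127 px

Content width = 1851 − 2·64 = 1723 px.
13c + 12·6 = 1723 → 13c = 1651 → c = 127 px.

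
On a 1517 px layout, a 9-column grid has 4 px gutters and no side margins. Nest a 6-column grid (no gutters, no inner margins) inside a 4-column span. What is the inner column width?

1517 − 8·4 = 1485; ÷9 gives c = 165 px.
Span of 4: 4·165 + 3·4 = 660 + 12 = 672 px.
With no gutters, each column is 672/6 = 112 px.

112 px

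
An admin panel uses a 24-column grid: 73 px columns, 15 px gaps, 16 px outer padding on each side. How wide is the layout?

2129 px

Adding margins, columns and gutters: 32 + 1752 + 345 = 2129 px.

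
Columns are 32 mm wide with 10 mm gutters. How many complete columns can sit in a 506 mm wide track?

12 columns

Each extra column adds 32 + 10 = 42 mm.
(506 + 10) / 42 = 12.29, so 12 columns fit.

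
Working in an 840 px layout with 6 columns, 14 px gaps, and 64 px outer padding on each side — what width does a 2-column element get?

Take off 128 px of margins, leaving 712 px.
712 − 5·14 = 642; ÷6 gives c = 107 px.
2 columns plus 1 gap: 214 + 14 = 228 px.

228 px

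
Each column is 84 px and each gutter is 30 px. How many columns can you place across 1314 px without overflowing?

k columns need k·84 + (k−1)·30 = k·114 − 30.
k·114 − 30 ≤ 1314 → k ≤ 1344 / 114 ≈ 11.79, so k = 11.

11 columns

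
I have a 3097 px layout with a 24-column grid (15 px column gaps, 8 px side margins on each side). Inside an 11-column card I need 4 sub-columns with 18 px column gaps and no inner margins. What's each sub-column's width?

337.5 px

Outer content = 3097 − 2·8 = 3081 px.
24 columns + 23 column gaps: 24c + 23·15 = 3081.
24c = 3081 − 345 = 2736, so c = 114 px.
11-column span = 11·114 + 10·15 = 1404 px.
1404 − 3·18 = 1350; ÷4 gives d = 337.5 px.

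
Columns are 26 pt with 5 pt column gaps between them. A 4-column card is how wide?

119 pt

Span of 4: 4·26 + 3·5 = 104 + 15 = 119 pt.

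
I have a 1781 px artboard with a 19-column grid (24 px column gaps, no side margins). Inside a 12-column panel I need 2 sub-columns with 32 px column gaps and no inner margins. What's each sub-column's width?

542 px

19c + 18·24 = 1781 → 19c = 1349 → c = 71 px.
12 columns plus 11 column gaps: 852 + 264 = 1116 px.
2d + 1·32 = 1116 → 2d = 1084 → d = 542 px.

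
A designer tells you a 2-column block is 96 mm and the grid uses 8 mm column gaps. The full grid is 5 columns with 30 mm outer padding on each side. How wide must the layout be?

96 − 1·8 = 88; ÷2 gives c = 44 mm.
Total width: 2·30 + 5·44 + 4·8 = 312 mm.

312 mm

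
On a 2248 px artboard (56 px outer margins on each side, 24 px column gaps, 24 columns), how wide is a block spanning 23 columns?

2046 px

Content width = 2248 − 2·56 = 2136 px.
24c + 23·24 = 2136 → 24c = 1584 → c = 66 px.
23 columns plus 22 column gaps: 1518 + 528 = 2046 px.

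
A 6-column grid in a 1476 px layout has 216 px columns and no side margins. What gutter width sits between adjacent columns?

36 px

6·216 + 5g = 1476 → 5g = 180 → g = 36 px.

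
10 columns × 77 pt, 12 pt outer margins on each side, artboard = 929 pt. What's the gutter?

15 pt

Content width = 929 − 2·12 = 905 pt.
Columns use 770 pt, leaving 135 pt across 9 gutters = 15 pt each.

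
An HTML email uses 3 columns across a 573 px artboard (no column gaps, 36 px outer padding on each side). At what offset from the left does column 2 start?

203 px

Inside the margins: 573 − 72 = 501 px.
501 / 3 = 167 px per column.
Each column+gutter stride is 167 px; 1 of them past the 36 px margin is 36 + 167 = 203 px.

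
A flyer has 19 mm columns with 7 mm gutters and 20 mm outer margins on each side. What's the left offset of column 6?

150 mm

Column 6 starts at margin + 5·(column + gutter) = 20 + 5·26 = 150 mm.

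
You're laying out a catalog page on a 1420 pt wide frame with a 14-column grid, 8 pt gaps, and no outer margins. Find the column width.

94 pt

Subtracting 13 gaps of 8 leaves 1316 for 14 columns, so c = 94 pt.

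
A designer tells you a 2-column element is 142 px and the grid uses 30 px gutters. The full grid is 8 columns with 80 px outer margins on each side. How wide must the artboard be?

2c + 1·30 = 142 → 2c = 112 → c = 56 px.
Artboard = 2·80 + 8·56 + 7·30 = 160 + 448 + 210 = 818 px.

818 px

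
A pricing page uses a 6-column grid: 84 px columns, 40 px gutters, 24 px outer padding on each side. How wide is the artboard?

752 px

Adding margins, columns and gutters: 48 + 504 + 200 = 752 px.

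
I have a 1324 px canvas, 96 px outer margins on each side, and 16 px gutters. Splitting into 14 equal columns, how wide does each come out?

66 px

Inside the margins: 1324 − 192 = 1132 px.
Subtracting 13 gutters of 16 leaves 924 for 14 columns, so c = 66 px.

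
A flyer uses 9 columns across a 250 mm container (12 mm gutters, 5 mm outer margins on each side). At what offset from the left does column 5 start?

117 mm

Take off 10 mm of margins, leaving 240 mm.
Subtracting 8 gutters of 12 leaves 144 for 9 columns, so c = 16 mm.
Column 5 starts at margin + 4·(column + gutter) = 5 + 4·28 = 117 mm.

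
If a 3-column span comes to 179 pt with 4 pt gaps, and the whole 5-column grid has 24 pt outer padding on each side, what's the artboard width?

3 columns + 2 gaps: 3c + 2·4 = 179.
3c = 179 − 8 = 171, so c = 57 pt.
Artboard = 2·24 + 5·57 + 4·4 = 48 + 285 + 16 = 349 pt.

349 pt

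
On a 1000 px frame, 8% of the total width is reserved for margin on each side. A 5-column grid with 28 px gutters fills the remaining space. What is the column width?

145.6 px

1000 × (1 − 2·8%) = 1000 × 84% = 840 px for the columns.
840 − 4·28 = 728; ÷5 gives c = 145.6 px.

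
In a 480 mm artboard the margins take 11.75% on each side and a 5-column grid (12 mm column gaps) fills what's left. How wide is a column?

Each margin = 11.75% of 480 = 56.4 mm; content = 480 − 2·56.4 = 367.2 mm.
Subtracting 4 column gaps of 12 leaves 319.2 for 5 columns, so c = 63.84 mm.

63.84 mm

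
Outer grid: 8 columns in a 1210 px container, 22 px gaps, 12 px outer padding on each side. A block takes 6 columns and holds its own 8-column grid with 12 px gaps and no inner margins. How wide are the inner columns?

Take off 24 px of margins, leaving 1186 px.
8c + 7·22 = 1186 → 8c = 1032 → c = 129 px.
6-column span = 6·129 + 5·22 = 884 px.
Subtracting 7 gaps of 12 leaves 800 for 8 columns, so d = 100 px.

100 px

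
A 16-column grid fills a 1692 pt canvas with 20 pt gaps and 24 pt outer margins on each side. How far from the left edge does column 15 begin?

1480 pt

Inside the margins: 1692 − 48 = 1644 pt.
16 columns + 15 gaps: 16c + 15·20 = 1644.
16c = 1644 − 300 = 1344, so c = 84 pt.
Column 15 starts at margin + 14·(column + gutter) = 24 + 14·104 = 1480 pt.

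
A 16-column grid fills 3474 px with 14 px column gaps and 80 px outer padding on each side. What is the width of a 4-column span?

Content width = 3474 − 2·80 = 3314 px.
Subtracting 15 column gaps of 14 leaves 3104 for 16 columns, so c = 194 px.
Span of 4: 4·194 + 3·14 = 776 + 42 = 818 px.

818 px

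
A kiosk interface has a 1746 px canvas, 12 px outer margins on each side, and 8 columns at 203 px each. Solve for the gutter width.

14 px

Content width = 1746 − 2·12 = 1722 px.
Columns use 1624 px, leaving 98 px across 7 gutters = 14 px each.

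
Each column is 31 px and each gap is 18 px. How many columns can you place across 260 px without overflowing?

k columns need k·31 + (k−1)·18 = k·49 − 18.
k·49 − 18 ≤ 260 → k ≤ 278 / 49 ≈ 5.67, so k = 5.

5 columns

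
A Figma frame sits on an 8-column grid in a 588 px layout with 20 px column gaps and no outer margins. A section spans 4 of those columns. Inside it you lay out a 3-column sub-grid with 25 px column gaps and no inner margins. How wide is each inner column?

588 − 7·20 = 448; ÷8 gives c = 56 px.
4-column span = 4·56 + 3·20 = 284 px.
3d + 2·25 = 284 → 3d = 234 → d = 78 px.

78 px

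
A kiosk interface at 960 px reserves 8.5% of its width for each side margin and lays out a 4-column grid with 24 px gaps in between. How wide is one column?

Each margin = 8.5% of 960 = 81.6 px; content = 960 − 2·81.6 = 796.8 px.
Subtracting 3 gaps of 24 leaves 724.8 for 4 columns, so c = 181.2 px.

181.2 px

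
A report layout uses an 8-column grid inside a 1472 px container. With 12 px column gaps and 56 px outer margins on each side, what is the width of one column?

159.5 px

Take off 112 px of margins, leaving 1360 px.
1360 − 7·12 = 1276; ÷8 gives c = 159.5 px.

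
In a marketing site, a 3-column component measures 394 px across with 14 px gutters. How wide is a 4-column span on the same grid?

394 − 2·14 = 366; ÷3 gives c = 122 px.
Span of 4: 4·122 + 3·14 = 488 + 42 = 530 px.

530 px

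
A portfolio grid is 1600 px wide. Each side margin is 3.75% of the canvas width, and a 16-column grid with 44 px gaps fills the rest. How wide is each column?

1600 × (1 − 2·3.75%) = 1600 × 92.5% = 1480 px for the columns.
1480 − 15·44 = 820; ÷16 gives c = 51.25 px.

51.25 px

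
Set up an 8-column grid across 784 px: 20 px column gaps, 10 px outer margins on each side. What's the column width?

Content width = 784 − 2·10 = 764 px.
764 − 7·20 = 624; ÷8 gives c = 78 px.

78 px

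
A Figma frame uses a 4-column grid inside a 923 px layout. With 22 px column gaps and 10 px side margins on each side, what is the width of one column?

Content width = 923 − 2·10 = 903 px.
903 − 3·22 = 837; ÷4 gives c = 209.25 px.

209.25 px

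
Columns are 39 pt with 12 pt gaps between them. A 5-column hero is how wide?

243 pt

5 columns plus 4 gaps: 195 + 48 = 243 pt.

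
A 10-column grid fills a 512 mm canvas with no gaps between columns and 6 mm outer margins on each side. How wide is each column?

50 mm

Subtract both margins: 512 − 2·6 = 500 mm.
10c = 500 → c = 50 mm.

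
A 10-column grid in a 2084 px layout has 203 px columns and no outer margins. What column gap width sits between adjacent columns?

10·203 + 9g = 2084 → 9g = 54 → g = 6 px.

6 px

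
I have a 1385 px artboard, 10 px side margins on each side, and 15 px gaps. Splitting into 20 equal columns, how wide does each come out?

Content width = 1385 − 2·10 = 1365 px.
Subtracting 19 gaps of 15 leaves 1080 for 20 columns, so c = 54 px.

54 px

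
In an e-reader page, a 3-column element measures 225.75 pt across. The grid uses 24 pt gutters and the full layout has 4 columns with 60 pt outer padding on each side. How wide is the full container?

3 columns + 2 gutters: 3c + 2·24 = 225.75.
3c = 225.75 − 48 = 177.75, so c = 59.25 pt.
Adding margins, columns and gutters: 120 + 237 + 72 = 429 pt.

429 pt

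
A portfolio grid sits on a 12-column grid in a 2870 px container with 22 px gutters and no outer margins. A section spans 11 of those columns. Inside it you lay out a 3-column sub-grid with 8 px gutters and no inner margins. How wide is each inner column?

871 px

12 columns + 11 gutters: 12c + 11·22 = 2870.
12c = 2870 − 242 = 2628, so c = 219 px.
11-column span = 11·219 + 10·22 = 2629 px.
3d + 2·8 = 2629 → 3d = 2613 → d = 871 px.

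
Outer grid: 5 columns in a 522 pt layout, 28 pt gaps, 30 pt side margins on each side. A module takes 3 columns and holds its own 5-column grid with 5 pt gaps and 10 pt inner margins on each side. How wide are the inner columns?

45.2 pt

Take off 60 pt of margins, leaving 462 pt.
462 − 4·28 = 350; ÷5 gives c = 70 pt.
3-column span = 3·70 + 2·28 = 266 pt.
Inner content = 266 − 2·10 = 246 pt.
Subtracting 4 gaps of 5 leaves 226 for 5 columns, so d = 45.2 pt.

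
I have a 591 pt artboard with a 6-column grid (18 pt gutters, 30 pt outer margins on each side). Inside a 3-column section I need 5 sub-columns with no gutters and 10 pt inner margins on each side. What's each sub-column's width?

47.3 pt

Take off 60 pt of margins, leaving 531 pt.
6c + 5·18 = 531 → 6c = 441 → c = 73.5 pt.
3 columns plus 2 gutters: 220.5 + 36 = 256.5 pt.
Inner content = 256.5 − 2·10 = 236.5 pt.
236.5 / 5 = 47.3 pt per column.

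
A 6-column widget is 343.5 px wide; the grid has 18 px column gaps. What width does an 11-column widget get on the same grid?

644.75 px

6 columns + 5 column gaps: 6c + 5·18 = 343.5.
6c = 343.5 − 90 = 253.5, so c = 42.25 px.
11 columns plus 10 column gaps: 464.75 + 180 = 644.75 px.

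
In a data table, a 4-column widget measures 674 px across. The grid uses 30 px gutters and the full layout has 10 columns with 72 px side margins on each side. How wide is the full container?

1874 px

674 − 3·30 = 584; ÷4 gives c = 146 px.
Container = 2·72 + 10·146 + 9·30 = 144 + 1460 + 270 = 1874 px.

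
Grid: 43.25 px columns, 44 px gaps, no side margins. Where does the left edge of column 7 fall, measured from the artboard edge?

Before column 7: 6 columns + 6 gaps.
Offset = 6·(43.25 + 44) = 6·87.25 = 523.5 px.

523.5 px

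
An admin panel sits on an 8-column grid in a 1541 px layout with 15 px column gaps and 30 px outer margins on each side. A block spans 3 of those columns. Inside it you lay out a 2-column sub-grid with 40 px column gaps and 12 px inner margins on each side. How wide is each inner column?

Take off 60 px of margins, leaving 1481 px.
Subtracting 7 column gaps of 15 leaves 1376 for 8 columns, so c = 172 px.
Span of 3: 3·172 + 2·15 = 516 + 30 = 546 px.
Inner content = 546 − 2·12 = 522 px.
2d + 1·40 = 522 → 2d = 482 → d = 241 px.

241 px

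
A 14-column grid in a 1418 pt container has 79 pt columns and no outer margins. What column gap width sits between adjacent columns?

14·79 + 13g = 1418 → 13g = 312 → g = 24 pt.

24 pt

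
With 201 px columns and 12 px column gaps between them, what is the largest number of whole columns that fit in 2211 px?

10 columns: 10·201 + 9·12 = 2118 px ≤ 2211.
11 columns: 2331 px > 2211. So 10.

10 columns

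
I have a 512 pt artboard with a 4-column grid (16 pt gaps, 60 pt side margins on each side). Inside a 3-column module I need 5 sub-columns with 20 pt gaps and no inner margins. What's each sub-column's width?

Take off 120 pt of margins, leaving 392 pt.
4 columns + 3 gaps: 4c + 3·16 = 392.
4c = 392 − 48 = 344, so c = 86 pt.
Span of 3: 3·86 + 2·16 = 258 + 32 = 290 pt.
Subtracting 4 gaps of 20 leaves 210 for 5 columns, so d = 42 pt.

42 pt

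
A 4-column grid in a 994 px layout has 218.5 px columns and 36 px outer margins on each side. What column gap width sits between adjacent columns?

Subtract both margins: 994 − 2·36 = 922 px.
4·218.5 + 3g = 922 → 3g = 48 → g = 16 px.

16 px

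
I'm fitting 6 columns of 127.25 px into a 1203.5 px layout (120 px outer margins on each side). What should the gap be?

40 px

Inside the margins: 1203.5 − 240 = 963.5 px.
6 columns take 6·127.25 = 763.5 px; remaining 200 splits into 5 gaps.
g = 200 / 5 = 40 px.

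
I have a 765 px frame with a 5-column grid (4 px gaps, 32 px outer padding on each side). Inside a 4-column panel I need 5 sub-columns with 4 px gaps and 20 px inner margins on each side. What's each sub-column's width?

100.8 px

Inside the margins: 765 − 64 = 701 px.
701 − 4·4 = 685; ÷5 gives c = 137 px.
Span of 4: 4·137 + 3·4 = 548 + 12 = 560 px.
Inner content = 560 − 2·20 = 520 px.
5 columns + 4 gaps: 5d + 4·4 = 520.
5d = 520 − 16 = 504, so d = 100.8 px.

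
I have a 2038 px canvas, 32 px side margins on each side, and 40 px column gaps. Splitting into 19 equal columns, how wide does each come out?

66 px

Content width = 2038 − 2·32 = 1974 px.
19c + 18·40 = 1974 → 19c = 1254 → c = 66 px.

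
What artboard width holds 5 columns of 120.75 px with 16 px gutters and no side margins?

Summing: 603.75 + 64 = 667.75 px.

667.75 px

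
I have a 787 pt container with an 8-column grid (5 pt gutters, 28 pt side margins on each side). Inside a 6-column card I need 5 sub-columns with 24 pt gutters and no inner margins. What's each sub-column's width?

Take off 56 pt of margins, leaving 731 pt.
8 columns + 7 gutters: 8c + 7·5 = 731.
8c = 731 − 35 = 696, so c = 87 pt.
Span of 6: 6·87 + 5·5 = 522 + 25 = 547 pt.
Subtracting 4 gutters of 24 leaves 451 for 5 columns, so d = 90.2 pt.

90.2 pt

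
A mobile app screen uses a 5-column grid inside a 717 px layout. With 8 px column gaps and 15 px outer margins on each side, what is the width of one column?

Content width = 717 − 2·15 = 687 px.
5c + 4·8 = 687 → 5c = 655 → c = 131 px.

131 px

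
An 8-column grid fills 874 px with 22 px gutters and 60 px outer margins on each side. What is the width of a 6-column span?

560 px

Subtract both margins: 874 − 2·60 = 754 px.
8 columns + 7 gutters: 8c + 7·22 = 754.
8c = 754 − 154 = 600, so c = 75 px.
6-column span = 6·75 + 5·22 = 560 px.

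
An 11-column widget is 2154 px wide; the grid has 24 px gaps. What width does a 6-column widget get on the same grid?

Subtracting 10 gaps of 24 leaves 1914 for 11 columns, so c = 174 px.
6 columns plus 5 gaps: 1044 + 120 = 1164 px.

1164 px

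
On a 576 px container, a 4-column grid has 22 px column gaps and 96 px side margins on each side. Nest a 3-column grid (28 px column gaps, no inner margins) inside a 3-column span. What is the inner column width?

75.5 px

Take off 192 px of margins, leaving 384 px.
4 columns + 3 column gaps: 4c + 3·22 = 384.
4c = 384 − 66 = 318, so c = 79.5 px.
3-column span = 3·79.5 + 2·22 = 282.5 px.
3d + 2·28 = 282.5 → 3d = 226.5 → d = 75.5 px.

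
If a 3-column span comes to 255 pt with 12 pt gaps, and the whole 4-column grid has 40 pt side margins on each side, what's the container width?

424 pt

3 columns + 2 gaps: 3c + 2·12 = 255.
3c = 255 − 24 = 231, so c = 77 pt.
Total width: 2·40 + 4·77 + 3·12 = 424 pt.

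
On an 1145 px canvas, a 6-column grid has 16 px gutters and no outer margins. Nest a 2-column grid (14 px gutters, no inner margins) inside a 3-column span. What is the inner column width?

275.25 px

6c + 5·16 = 1145 → 6c = 1065 → c = 177.5 px.
Span of 3: 3·177.5 + 2·16 = 532.5 + 32 = 564.5 px.
Subtracting 1 gutter of 14 leaves 550.5 for 2 columns, so d = 275.25 px.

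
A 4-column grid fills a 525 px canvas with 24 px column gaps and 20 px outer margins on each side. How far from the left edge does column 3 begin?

274.5 px

Content = 525 − 2·20 = 485 px.
4c + 3·24 = 485 → 4c = 413 → c = 103.25 px.
Each column+gutter stride is 127.25 px; 2 of them past the 20 px margin is 20 + 254.5 = 274.5 px.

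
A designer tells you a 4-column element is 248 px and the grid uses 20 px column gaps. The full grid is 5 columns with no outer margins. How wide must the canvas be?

Subtracting 3 column gaps of 20 leaves 188 for 4 columns, so c = 47 px.
Summing: 235 + 80 = 315 px.

315 px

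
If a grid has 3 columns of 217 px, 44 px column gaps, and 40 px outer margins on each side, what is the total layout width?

819 px

Layout = 2·40 + 3·217 + 2·44 = 80 + 651 + 88 = 819 px.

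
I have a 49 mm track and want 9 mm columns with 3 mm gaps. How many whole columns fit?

4 columns

4 columns: 4·9 + 3·3 = 45 mm ≤ 49.
5 columns: 57 mm > 49. So 4.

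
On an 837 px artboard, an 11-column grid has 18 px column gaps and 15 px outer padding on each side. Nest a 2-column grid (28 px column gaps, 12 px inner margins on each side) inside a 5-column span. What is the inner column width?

152.5 px

Take off 30 px of margins, leaving 807 px.
807 − 10·18 = 627; ÷11 gives c = 57 px.
5-column span = 5·57 + 4·18 = 357 px.
Inner content = 357 − 2·12 = 333 px.
2d + 1·28 = 333 → 2d = 305 → d = 152.5 px.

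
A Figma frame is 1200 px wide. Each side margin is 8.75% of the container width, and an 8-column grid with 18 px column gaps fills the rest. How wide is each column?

Margins: 8.75% × 1200 = 105 px each, so content = 1200 − 210 = 990 px.
990 − 7·18 = 864; ÷8 gives c = 108 px.

108 px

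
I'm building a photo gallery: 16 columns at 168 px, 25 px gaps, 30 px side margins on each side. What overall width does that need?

Adding margins, columns and gutters: 60 + 2688 + 375 = 3123 px.

3123 px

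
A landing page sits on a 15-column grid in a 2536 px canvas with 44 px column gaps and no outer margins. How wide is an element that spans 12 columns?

Subtracting 14 column gaps of 44 leaves 1920 for 15 columns, so c = 128 px.
12-column span = 12·128 + 11·44 = 2020 px.

2020 px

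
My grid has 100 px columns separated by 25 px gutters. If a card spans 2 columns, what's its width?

225 px

2 columns plus 1 gutter: 200 + 25 = 225 px.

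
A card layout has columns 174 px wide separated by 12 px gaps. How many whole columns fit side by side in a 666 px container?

3 columns

k columns need k·174 + (k−1)·12 = k·186 − 12.
k·186 − 12 ≤ 666 → k ≤ 678 / 186 ≈ 3.65, so k = 3.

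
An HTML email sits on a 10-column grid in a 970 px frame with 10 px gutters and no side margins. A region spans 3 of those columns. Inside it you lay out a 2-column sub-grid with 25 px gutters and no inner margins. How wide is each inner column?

129.5 px

10c + 9·10 = 970 → 10c = 880 → c = 88 px.
Span of 3: 3·88 + 2·10 = 264 + 20 = 284 px.
Subtracting 1 gutter of 25 leaves 259 for 2 columns, so d = 129.5 px.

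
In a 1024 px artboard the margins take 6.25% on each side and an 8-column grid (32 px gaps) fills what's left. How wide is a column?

Each margin = 6.25% of 1024 = 64 px; content = 1024 − 2·64 = 896 px.
Subtracting 7 gaps of 32 leaves 672 for 8 columns, so c = 84 px.

84 px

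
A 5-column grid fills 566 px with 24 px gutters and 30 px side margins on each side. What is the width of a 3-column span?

Content width = 566 − 2·30 = 506 px.
506 − 4·24 = 410; ÷5 gives c = 82 px.
3 columns plus 2 gutters: 246 + 48 = 294 px.

294 px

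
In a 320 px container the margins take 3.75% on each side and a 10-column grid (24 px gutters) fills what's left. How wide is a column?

8 px

Margins: 3.75% × 320 = 12 px each, so content = 320 − 24 = 296 px.
10 columns + 9 gutters: 10c + 9·24 = 296.
10c = 296 − 216 = 80, so c = 8 px.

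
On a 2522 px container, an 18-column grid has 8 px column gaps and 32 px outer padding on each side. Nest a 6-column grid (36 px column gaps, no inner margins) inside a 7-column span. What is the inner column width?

128.5 px

Inside the margins: 2522 − 64 = 2458 px.
18c + 17·8 = 2458 → 18c = 2322 → c = 129 px.
Span of 7: 7·129 + 6·8 = 903 + 48 = 951 px.
6 columns + 5 column gaps: 6d + 5·36 = 951.
6d = 951 − 180 = 771, so d = 128.5 px.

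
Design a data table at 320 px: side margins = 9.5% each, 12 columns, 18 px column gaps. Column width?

5.1 px

320 × (1 − 2·9.5%) = 320 × 81% = 259.2 px for the columns.
12c + 11·18 = 259.2 → 12c = 61.2 → c = 5.1 px.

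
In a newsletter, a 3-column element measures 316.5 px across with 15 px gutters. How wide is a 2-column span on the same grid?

206 px

316.5 − 2·15 = 286.5; ÷3 gives c = 95.5 px.
Span of 2: 2·95.5 + 1·15 = 191 + 15 = 206 px.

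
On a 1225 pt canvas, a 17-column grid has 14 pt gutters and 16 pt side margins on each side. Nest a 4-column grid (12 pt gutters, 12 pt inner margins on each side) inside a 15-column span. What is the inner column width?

Inside the margins: 1225 − 32 = 1193 pt.
1193 − 16·14 = 969; ÷17 gives c = 57 pt.
15-column span = 15·57 + 14·14 = 1051 pt.
Inner content = 1051 − 2·12 = 1027 pt.
4d + 3·12 = 1027 → 4d = 991 → d = 247.75 pt.

247.75 pt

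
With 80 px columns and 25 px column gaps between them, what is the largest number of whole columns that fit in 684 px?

Each extra column adds 80 + 25 = 105 px.
(684 + 25) / 105 = 6.75, so 6 columns fit.

6 columns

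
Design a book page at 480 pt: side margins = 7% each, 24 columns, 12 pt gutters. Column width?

Margins: 7% × 480 = 33.6 pt each, so content = 480 − 67.2 = 412.8 pt.
412.8 − 23·12 = 136.8; ÷24 gives c = 5.7 pt.

5.7 pt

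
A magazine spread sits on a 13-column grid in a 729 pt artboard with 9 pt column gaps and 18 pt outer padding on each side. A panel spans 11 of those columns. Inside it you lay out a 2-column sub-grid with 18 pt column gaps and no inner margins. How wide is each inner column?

283.5 pt

Subtract both margins: 729 − 2·18 = 693 pt.
693 − 12·9 = 585; ÷13 gives c = 45 pt.
11 columns plus 10 column gaps: 495 + 90 = 585 pt.
2d + 1·18 = 585 → 2d = 567 → d = 283.5 pt.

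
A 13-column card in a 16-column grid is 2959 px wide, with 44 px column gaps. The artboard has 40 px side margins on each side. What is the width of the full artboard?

13 columns + 12 column gaps: 13c + 12·44 = 2959.
13c = 2959 − 528 = 2431, so c = 187 px.
Artboard = 2·40 + 16·187 + 15·44 = 80 + 2992 + 660 = 3732 px.

3732 px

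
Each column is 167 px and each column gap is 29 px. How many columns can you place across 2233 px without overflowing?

11 columns

k columns need k·167 + (k−1)·29 = k·196 − 29.
k·196 − 29 ≤ 2233 → k ≤ 2262 / 196 ≈ 11.54, so k = 11.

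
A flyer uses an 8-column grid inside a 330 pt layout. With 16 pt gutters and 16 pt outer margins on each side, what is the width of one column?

Subtract both margins: 330 − 2·16 = 298 pt.
298 − 7·16 = 186; ÷8 gives c = 23.25 pt.

23.25 pt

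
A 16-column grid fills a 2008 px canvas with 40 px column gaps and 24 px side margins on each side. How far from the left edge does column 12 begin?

Take off 48 px of margins, leaving 1960 px.
Subtracting 15 column gaps of 40 leaves 1360 for 16 columns, so c = 85 px.
Column 12 starts at margin + 11·(column + gutter) = 24 + 11·125 = 1399 px.

1399 px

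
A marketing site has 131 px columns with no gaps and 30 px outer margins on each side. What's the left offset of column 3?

292 px

Column 3 starts at margin + 2·(column + gutter) = 30 + 2·131 = 292 px.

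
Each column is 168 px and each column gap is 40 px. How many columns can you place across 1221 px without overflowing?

Each extra column adds 168 + 40 = 208 px.
(1221 + 40) / 208 = 6.06, so 6 columns fit.

6 columns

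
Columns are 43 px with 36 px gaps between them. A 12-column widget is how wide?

12 columns plus 11 gaps: 516 + 396 = 912 px.

912 px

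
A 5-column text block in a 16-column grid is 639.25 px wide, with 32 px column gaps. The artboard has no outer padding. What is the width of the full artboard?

5c + 4·32 = 639.25 → 5c = 511.25 → c = 102.25 px.
Artboard = 16·102.25 + 15·32 = 1636 + 480 = 2116 px.

2116 px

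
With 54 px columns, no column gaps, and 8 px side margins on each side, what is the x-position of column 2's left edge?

62 px

Before column 2: the margin + 1 column + 1 column gap.
Offset = 8 + 1·(54 + 0) = 8 + 54 = 62 px.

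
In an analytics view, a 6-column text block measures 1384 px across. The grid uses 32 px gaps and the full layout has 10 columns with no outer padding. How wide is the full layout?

6 columns + 5 gaps: 6c + 5·32 = 1384.
6c = 1384 − 160 = 1224, so c = 204 px.
Summing: 2040 + 288 = 2328 px.

2328 px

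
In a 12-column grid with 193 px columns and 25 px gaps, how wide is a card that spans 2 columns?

411 px

Span of 2: 2·193 + 1·25 = 386 + 25 = 411 px.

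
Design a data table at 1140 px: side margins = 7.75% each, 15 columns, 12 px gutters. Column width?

1140 × (1 − 2·7.75%) = 1140 × 84.5% = 963.3 px for the columns.
963.3 − 14·12 = 795.3; ÷15 gives c = 53.02 px.

53.02 px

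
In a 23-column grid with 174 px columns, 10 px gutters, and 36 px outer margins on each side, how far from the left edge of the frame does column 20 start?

3532 px

Before column 20: the margin + 19 columns + 19 gutters.
Offset = 36 + 19·(174 + 10) = 36 + 3496 = 3532 px.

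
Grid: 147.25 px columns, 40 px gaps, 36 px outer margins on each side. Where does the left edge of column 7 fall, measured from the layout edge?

1159.5 px

Before column 7: the margin + 6 columns + 6 gaps.
Offset = 36 + 6·(147.25 + 40) = 36 + 1123.5 = 1159.5 px.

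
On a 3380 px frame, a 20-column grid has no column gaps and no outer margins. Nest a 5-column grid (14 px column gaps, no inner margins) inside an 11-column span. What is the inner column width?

360.6 px

With no column gaps, each column is 3380/20 = 169 px.
11-column span = 11·169 = 1859 px.
5 columns + 4 column gaps: 5d + 4·14 = 1859.
5d = 1859 − 56 = 1803, so d = 360.6 px.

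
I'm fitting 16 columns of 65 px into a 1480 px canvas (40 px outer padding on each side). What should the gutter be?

24 px

Subtract both margins: 1480 − 2·40 = 1400 px.
16 columns take 16·65 = 1040 px; remaining 360 splits into 15 gutters.
g = 360 / 15 = 24 px.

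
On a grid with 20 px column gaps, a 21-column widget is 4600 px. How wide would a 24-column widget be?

21 columns + 20 column gaps: 21c + 20·20 = 4600.
21c = 4600 − 400 = 4200, so c = 200 px.
Span of 24: 24·200 + 23·20 = 4800 + 460 = 5260 px.

5260 px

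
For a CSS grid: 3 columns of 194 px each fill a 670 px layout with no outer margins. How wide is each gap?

Columns use 582 px, leaving 88 px across 2 gaps = 44 px each.

44 px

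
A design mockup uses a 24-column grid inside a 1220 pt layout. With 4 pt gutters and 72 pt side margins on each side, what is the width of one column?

Inside the margins: 1220 − 144 = 1076 pt.
24 columns + 23 gutters: 24c + 23·4 = 1076.
24c = 1076 − 92 = 984, so c = 41 pt.

41 pt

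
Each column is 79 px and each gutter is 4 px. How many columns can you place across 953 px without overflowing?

k columns need k·79 + (k−1)·4 = k·83 − 4.
k·83 − 4 ≤ 953 → k ≤ 957 / 83 ≈ 11.53, so k = 11.

11 columns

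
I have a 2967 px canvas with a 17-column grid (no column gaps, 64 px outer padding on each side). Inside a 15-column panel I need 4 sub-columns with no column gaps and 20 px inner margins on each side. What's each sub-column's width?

616.25 px

Inside the margins: 2967 − 128 = 2839 px.
17c = 2839 → c = 167 px.
15-column span = 15·167 = 2505 px.
Inner content = 2505 − 2·20 = 2465 px.
4d = 2465 → d = 616.25 px.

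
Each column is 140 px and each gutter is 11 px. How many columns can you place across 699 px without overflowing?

4 columns

k columns need k·140 + (k−1)·11 = k·151 − 11.
k·151 − 11 ≤ 699 → k ≤ 710 / 151 ≈ 4.70, so k = 4.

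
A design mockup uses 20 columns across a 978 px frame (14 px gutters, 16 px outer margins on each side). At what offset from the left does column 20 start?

928 px

Subtract both margins: 978 − 2·16 = 946 px.
20c + 19·14 = 946 → 20c = 680 → c = 34 px.
Each column+gutter stride is 48 px; 19 of them past the 16 px margin is 16 + 912 = 928 px.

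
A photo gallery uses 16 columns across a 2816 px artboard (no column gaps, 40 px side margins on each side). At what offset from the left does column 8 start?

1237 px

Take off 80 px of margins, leaving 2736 px.
16c = 2736 → c = 171 px.
Each column+gutter stride is 171 px; 7 of them past the 40 px margin is 40 + 1197 = 1237 px.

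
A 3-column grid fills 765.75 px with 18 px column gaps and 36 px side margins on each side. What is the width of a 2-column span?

Content width = 765.75 − 2·36 = 693.75 px.
Subtracting 2 column gaps of 18 leaves 657.75 for 3 columns, so c = 219.25 px.
Span of 2: 2·219.25 + 1·18 = 438.5 + 18 = 456.5 px.

456.5 px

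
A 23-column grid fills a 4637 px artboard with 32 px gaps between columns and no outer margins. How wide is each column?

171 px

23 columns + 22 gaps: 23c + 22·32 = 4637.
23c = 4637 − 704 = 3933, so c = 171 px.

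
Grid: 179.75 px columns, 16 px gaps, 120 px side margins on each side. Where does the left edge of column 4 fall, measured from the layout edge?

707.25 px

Column 4 starts at margin + 3·(column + gutter) = 120 + 3·195.75 = 707.25 px.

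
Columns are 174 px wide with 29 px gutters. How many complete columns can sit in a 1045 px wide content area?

5 columns

k columns need k·174 + (k−1)·29 = k·203 − 29.
k·203 − 29 ≤ 1045 → k ≤ 1074 / 203 ≈ 5.29, so k = 5.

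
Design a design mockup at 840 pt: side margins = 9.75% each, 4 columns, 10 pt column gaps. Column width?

161.55 pt

Margins: 9.75% × 840 = 81.9 pt each, so content = 840 − 163.8 = 676.2 pt.
676.2 − 3·10 = 646.2; ÷4 gives c = 161.55 pt.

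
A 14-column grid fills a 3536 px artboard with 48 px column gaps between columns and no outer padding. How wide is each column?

14 columns + 13 column gaps: 14c + 13·48 = 3536.
14c = 3536 − 624 = 2912, so c = 208 px.

208 px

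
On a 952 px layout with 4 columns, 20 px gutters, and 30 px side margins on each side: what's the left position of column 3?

486 px

Content = 952 − 2·30 = 892 px.
892 − 3·20 = 832; ÷4 gives c = 208 px.
Each column+gutter stride is 228 px; 2 of them past the 30 px margin is 30 + 456 = 486 px.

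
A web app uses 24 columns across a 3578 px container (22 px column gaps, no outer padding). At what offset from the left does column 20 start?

2850 px

Subtracting 23 column gaps of 22 leaves 3072 for 24 columns, so c = 128 px.
Before column 20: 19 columns + 19 column gaps.
Offset = 19·(128 + 22) = 19·150 = 2850 px.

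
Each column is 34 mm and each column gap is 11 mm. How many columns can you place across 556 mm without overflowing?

Each extra column adds 34 + 11 = 45 mm.
(556 + 11) / 45 = 12.60, so 12 columns fit.

12 columns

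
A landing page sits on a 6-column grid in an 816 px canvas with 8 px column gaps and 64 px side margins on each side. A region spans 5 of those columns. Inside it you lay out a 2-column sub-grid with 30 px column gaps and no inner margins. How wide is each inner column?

Inside the margins: 816 − 128 = 688 px.
Subtracting 5 column gaps of 8 leaves 648 for 6 columns, so c = 108 px.
Span of 5: 5·108 + 4·8 = 540 + 32 = 572 px.
Subtracting 1 column gap of 30 leaves 542 for 2 columns, so d = 271 px.

271 px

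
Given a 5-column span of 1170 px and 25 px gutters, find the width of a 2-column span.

5 columns + 4 gutters: 5c + 4·25 = 1170.
5c = 1170 − 100 = 1070, so c = 214 px.
Span of 2: 2·214 + 1·25 = 428 + 25 = 453 px.

453 px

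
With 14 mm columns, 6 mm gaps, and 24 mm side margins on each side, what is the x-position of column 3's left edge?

64 mm

Each column+gutter stride is 20 mm; 2 of them past the 24 mm margin is 24 + 40 = 64 mm.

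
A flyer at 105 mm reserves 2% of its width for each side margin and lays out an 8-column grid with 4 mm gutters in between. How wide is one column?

Margins: 2% × 105 = 2.1 mm each, so content = 105 − 4.2 = 100.8 mm.
100.8 − 7·4 = 72.8; ÷8 gives c = 9.1 mm.

9.1 mm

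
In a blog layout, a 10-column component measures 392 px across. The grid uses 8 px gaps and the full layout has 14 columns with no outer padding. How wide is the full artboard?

392 − 9·8 = 320; ÷10 gives c = 32 px.
Artboard = 14·32 + 13·8 = 448 + 104 = 552 px.

552 px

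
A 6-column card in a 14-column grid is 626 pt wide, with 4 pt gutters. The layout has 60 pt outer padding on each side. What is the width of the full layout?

1586 pt

626 − 5·4 = 606; ÷6 gives c = 101 pt.
Total width: 2·60 + 14·101 + 13·4 = 1586 pt.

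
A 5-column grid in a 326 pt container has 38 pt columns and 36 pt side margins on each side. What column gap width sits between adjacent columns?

Subtract both margins: 326 − 2·36 = 254 pt.
5·38 + 4g = 254 → 4g = 64 → g = 16 pt.

16 pt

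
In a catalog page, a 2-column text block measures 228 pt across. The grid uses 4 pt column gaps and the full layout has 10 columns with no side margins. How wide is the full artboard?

2 columns + 1 column gap: 2c + 1·4 = 228.
2c = 228 − 4 = 224, so c = 112 pt.
Summing: 1120 + 36 = 1156 pt.

1156 pt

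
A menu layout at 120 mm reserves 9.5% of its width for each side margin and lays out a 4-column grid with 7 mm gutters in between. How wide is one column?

19.05 mm

120 × (1 − 2·9.5%) = 120 × 81% = 97.2 mm for the columns.
Subtracting 3 gutters of 7 leaves 76.2 for 4 columns, so c = 19.05 mm.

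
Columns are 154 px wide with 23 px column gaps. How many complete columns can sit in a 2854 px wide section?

16 columns

Each extra column adds 154 + 23 = 177 px.
(2854 + 23) / 177 = 16.25, so 16 columns fit.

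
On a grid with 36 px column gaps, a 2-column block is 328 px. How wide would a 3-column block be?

510 px

2c + 1·36 = 328 → 2c = 292 → c = 146 px.
Span of 3: 3·146 + 2·36 = 438 + 72 = 510 px.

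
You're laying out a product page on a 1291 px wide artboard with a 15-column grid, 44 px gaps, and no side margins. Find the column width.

Subtracting 14 gaps of 44 leaves 675 for 15 columns, so c = 45 px.

45 px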